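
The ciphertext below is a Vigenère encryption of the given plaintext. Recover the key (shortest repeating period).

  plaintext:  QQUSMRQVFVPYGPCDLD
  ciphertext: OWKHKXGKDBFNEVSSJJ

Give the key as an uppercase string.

YGQP

  i= 0: O-Q = 24 → Y
  i= 1: W-Q =  6 → G
  i= 2: K-U = 16 → Q
  i= 3: H-S = 15 → P
  i= 4: K-M = 24 → Y
  i= 5: X-R =  6 → G
  i= 6: G-Q = 16 → Q
  i= 7: K-V = 15 → P
  i= 8: D-F = 24 → Y
  i= 9: B-V =  6 → G
  i=10: F-P = 16 → Q
  i=11: N-Y = 15 → P
  i=12: E-G = 24 → Y
  i=13: V-P =  6 → G
  i=14: S-C = 16 → Q
  i=15: S-D = 15 → P
  i=16: J-L = 24 → Y
  i=17: J-D =  6 → G
  shifts repeat with period 4: YGQP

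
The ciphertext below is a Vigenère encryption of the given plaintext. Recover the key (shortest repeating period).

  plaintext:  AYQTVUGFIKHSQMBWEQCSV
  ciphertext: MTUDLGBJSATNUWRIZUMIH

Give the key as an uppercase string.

  i= 0: M-A = 12 → M
  i= 1: T-Y = 21 → V
  i= 2: U-Q =  4 → E
  i= 3: D-T = 10 → K
  i= 4: L-V = 16 → Q
  i= 5: G-U = 12 → M
  i= 6: B-G = 21 → V
  i= 7: J-F =  4 → E
  i= 8: S-I = 10 → K
  i= 9: A-K = 16 → Q
  i=10: T-H = 12 → M
  i=11: N-S = 21 → V
  i=12: U-Q =  4 → E
  i=13: W-M = 10 → K
  i=14: R-B = 16 → Q
  i=15: I-W = 12 → M
  i=16: Z-E = 21 → V
  i=17: U-Q =  4 → E
  i=18: M-C = 10 → K
  i=19: I-S = 16 → Q
  i=20: H-V = 12 → M
  shifts repeat with period 5: MVEKQ

MVEKQ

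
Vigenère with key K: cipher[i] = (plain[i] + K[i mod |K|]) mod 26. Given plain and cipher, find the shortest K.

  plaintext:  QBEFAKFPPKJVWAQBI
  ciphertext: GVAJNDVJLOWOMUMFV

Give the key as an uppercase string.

QUWENT

  i= 0: G-Q = 16 → Q
  i= 1: V-B = 20 → U
  i= 2: A-E = 22 → W
  i= 3: J-F =  4 → E
  i= 4: N-A = 13 → N
  i= 5: D-K = 19 → T
  i= 6: V-F = 16 → Q
  i= 7: J-P = 20 → U
  i= 8: L-P = 22 → W
  i= 9: O-K =  4 → E
  i=10: W-J = 13 → N
  i=11: O-V = 19 → T
  i=12: M-W = 16 → Q
  i=13: U-A = 20 → U
  i=14: M-Q = 22 → W
  i=15: F-B =  4 → E
  i=16: V-I = 13 → N
  shifts repeat with period 6: QUWENT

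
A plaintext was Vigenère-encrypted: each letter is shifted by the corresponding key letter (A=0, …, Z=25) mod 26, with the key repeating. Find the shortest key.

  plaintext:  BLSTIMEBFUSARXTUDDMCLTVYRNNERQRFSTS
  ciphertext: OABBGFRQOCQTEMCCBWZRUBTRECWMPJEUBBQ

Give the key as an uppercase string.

  i= 0: O-B = 13 → N
  i= 1: A-L = 15 → P
  i= 2: B-S =  9 → J
  i= 3: B-T =  8 → I
  i= 4: G-I = 24 → Y
  i= 5: F-M = 19 → T
  i= 6: R-E = 13 → N
  i= 7: Q-B = 15 → P
  i= 8: O-F =  9 → J
  i= 9: C-U =  8 → I
  i=10: Q-S = 24 → Y
  i=11: T-A = 19 → T
  i=12: E-R = 13 → N
  i=13: M-X = 15 → P
  i=14: C-T =  9 → J
  i=15: C-U =  8 → I
  i=16: B-D = 24 → Y
  i=17: W-D = 19 → T
  i=18: Z-M = 13 → N
  i=19: R-C = 15 → P
  i=20: U-L =  9 → J
  i=21: B-T =  8 → I
  i=22: T-V = 24 → Y
  i=23: R-Y = 19 → T
  i=24: E-R = 13 → N
  i=25: C-N = 15 → P
  i=26: W-N =  9 → J
  i=27: M-E =  8 → I
  i=28: P-R = 24 → Y
  i=29: J-Q = 19 → T
  i=30: E-R = 13 → N
  i=31: U-F = 15 → P
  i=32: B-S =  9 → J
  i=33: B-T =  8 → I
  i=34: Q-S = 24 → Y
  shifts repeat with period 6: NPJIYT

NPJIYT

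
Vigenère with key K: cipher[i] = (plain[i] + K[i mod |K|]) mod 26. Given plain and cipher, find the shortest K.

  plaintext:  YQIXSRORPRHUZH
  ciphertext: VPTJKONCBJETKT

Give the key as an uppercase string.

XZLMS

  i= 0: V-Y = 23 → X
  i= 1: P-Q = 25 → Z
  i= 2: T-I = 11 → L
  i= 3: J-X = 12 → M
  i= 4: K-S = 18 → S
  i= 5: O-R = 23 → X
  i= 6: N-O = 25 → Z
  i= 7: C-R = 11 → L
  i= 8: B-P = 12 → M
  i= 9: J-R = 18 → S
  i=10: E-H = 23 → X
  i=11: T-U = 25 → Z
  i=12: K-Z = 11 → L
  i=13: T-H = 12 → M
  shifts repeat with period 5: XZLMS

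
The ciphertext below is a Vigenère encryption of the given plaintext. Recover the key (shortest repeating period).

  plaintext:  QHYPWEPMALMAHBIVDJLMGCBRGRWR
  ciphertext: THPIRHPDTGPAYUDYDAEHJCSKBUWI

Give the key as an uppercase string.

DARTV

  i= 0: T-Q =  3 → D
  i= 1: H-H =  0 → A
  i= 2: P-Y = 17 → R
  i= 3: I-P = 19 → T
  i= 4: R-W = 21 → V
  i= 5: H-E =  3 → D
  i= 6: P-P =  0 → A
  i= 7: D-M = 17 → R
  i= 8: T-A = 19 → T
  i= 9: G-L = 21 → V
  i=10: P-M =  3 → D
  i=11: A-A =  0 → A
  i=12: Y-H = 17 → R
  i=13: U-B = 19 → T
  i=14: D-I = 21 → V
  i=15: Y-V =  3 → D
  i=16: D-D =  0 → A
  i=17: A-J = 17 → R
  i=18: E-L = 19 → T
  i=19: H-M = 21 → V
  i=20: J-G =  3 → D
  i=21: C-C =  0 → A
  i=22: S-B = 17 → R
  i=23: K-R = 19 → T
  i=24: B-G = 21 → V
  i=25: U-R =  3 → D
  i=26: W-W =  0 → A
  i=27: I-R = 17 → R
  shifts repeat with period 5: DARTV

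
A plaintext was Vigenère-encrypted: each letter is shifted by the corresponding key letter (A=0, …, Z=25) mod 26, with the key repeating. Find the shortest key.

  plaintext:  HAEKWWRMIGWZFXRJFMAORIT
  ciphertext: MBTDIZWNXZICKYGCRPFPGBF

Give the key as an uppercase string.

FBPTMD

  i= 0: M-H =  5 → F
  i= 1: B-A =  1 → B
  i= 2: T-E = 15 → P
  i= 3: D-K = 19 → T
  i= 4: I-W = 12 → M
  i= 5: Z-W =  3 → D
  i= 6: W-R =  5 → F
  i= 7: N-M =  1 → B
  i= 8: X-I = 15 → P
  i= 9: Z-G = 19 → T
  i=10: I-W = 12 → M
  i=11: C-Z =  3 → D
  i=12: K-F =  5 → F
  i=13: Y-X =  1 → B
  i=14: G-R = 15 → P
  i=15: C-J = 19 → T
  i=16: R-F = 12 → M
  i=17: P-M =  3 → D
  i=18: F-A =  5 → F
  i=19: P-O =  1 → B
  i=20: G-R = 15 → P
  i=21: B-I = 19 → T
  i=22: F-T = 12 → M
  shifts repeat with period 6: FBPTMD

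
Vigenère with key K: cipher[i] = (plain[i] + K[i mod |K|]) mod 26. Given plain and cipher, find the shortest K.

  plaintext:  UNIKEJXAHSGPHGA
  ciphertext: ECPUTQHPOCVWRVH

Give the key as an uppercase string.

  i= 0: E-U = 10 → K
  i= 1: C-N = 15 → P
  i= 2: P-I =  7 → H
  i= 3: U-K = 10 → K
  i= 4: T-E = 15 → P
  i= 5: Q-J =  7 → H
  i= 6: H-X = 10 → K
  i= 7: P-A = 15 → P
  i= 8: O-H =  7 → H
  i= 9: C-S = 10 → K
  i=10: V-G = 15 → P
  i=11: W-P =  7 → H
  i=12: R-H = 10 → K
  i=13: V-G = 15 → P
  i=14: H-A =  7 → H
  shifts repeat with period 3: KPH

KPH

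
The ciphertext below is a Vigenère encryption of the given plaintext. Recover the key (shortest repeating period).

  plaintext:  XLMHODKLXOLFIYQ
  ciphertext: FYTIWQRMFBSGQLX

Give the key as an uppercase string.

INHB

  i= 0: F-X =  8 → I
  i= 1: Y-L = 13 → N
  i= 2: T-M =  7 → H
  i= 3: I-H =  1 → B
  i= 4: W-O =  8 → I
  i= 5: Q-D = 13 → N
  i= 6: R-K =  7 → H
  i= 7: M-L =  1 → B
  i= 8: F-X =  8 → I
  i= 9: B-O = 13 → N
  i=10: S-L =  7 → H
  i=11: G-F =  1 → B
  i=12: Q-I =  8 → I
  i=13: L-Y = 13 → N
  i=14: X-Q =  7 → H
  shifts repeat with period 4: INHB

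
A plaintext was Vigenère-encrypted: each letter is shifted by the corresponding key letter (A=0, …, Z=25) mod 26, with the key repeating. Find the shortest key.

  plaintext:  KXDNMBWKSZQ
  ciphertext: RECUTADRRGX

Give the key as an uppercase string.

HHZ

  i= 0: R-K =  7 → H
  i= 1: E-X =  7 → H
  i= 2: C-D = 25 → Z
  i= 3: U-N =  7 → H
  i= 4: T-M =  7 → H
  i= 5: A-B = 25 → Z
  i= 6: D-W =  7 → H
  i= 7: R-K =  7 → H
  i= 8: R-S = 25 → Z
  i= 9: G-Z =  7 → H
  i=10: X-Q =  7 → H
  shifts repeat with period 3: HHZ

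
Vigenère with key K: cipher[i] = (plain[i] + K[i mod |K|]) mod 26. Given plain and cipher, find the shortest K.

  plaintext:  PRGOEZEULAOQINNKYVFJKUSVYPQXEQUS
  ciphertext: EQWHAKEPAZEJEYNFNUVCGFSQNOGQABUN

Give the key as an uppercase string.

  i= 0: E-P = 15 → P
  i= 1: Q-R = 25 → Z
  i= 2: W-G = 16 → Q
  i= 3: H-O = 19 → T
  i= 4: A-E = 22 → W
  i= 5: K-Z = 11 → L
  i= 6: E-E =  0 → A
  i= 7: P-U = 21 → V
  i= 8: A-L = 15 → P
  i= 9: Z-A = 25 → Z
  i=10: E-O = 16 → Q
  i=11: J-Q = 19 → T
  i=12: E-I = 22 → W
  i=13: Y-N = 11 → L
  i=14: N-N =  0 → A
  i=15: F-K = 21 → V
  i=16: N-Y = 15 → P
  i=17: U-V = 25 → Z
  i=18: V-F = 16 → Q
  i=19: C-J = 19 → T
  i=20: G-K = 22 → W
  i=21: F-U = 11 → L
  i=22: S-S =  0 → A
  i=23: Q-V = 21 → V
  i=24: N-Y = 15 → P
  i=25: O-P = 25 → Z
  i=26: G-Q = 16 → Q
  i=27: Q-X = 19 → T
  i=28: A-E = 22 → W
  i=29: B-Q = 11 → L
  i=30: U-U =  0 → A
  i=31: N-S = 21 → V
  shifts repeat with period 8: PZQTWLAV

PZQTWLAV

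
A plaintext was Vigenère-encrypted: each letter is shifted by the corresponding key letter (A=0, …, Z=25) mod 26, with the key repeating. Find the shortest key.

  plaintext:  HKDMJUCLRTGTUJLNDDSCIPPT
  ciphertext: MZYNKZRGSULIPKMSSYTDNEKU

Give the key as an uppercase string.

  i= 0: M-H =  5 → F
  i= 1: Z-K = 15 → P
  i= 2: Y-D = 21 → V
  i= 3: N-M =  1 → B
  i= 4: K-J =  1 → B
  i= 5: Z-U =  5 → F
  i= 6: R-C = 15 → P
  i= 7: G-L = 21 → V
  i= 8: S-R =  1 → B
  i= 9: U-T =  1 → B
  i=10: L-G =  5 → F
  i=11: I-T = 15 → P
  i=12: P-U = 21 → V
  i=13: K-J =  1 → B
  i=14: M-L =  1 → B
  i=15: S-N =  5 → F
  i=16: S-D = 15 → P
  i=17: Y-D = 21 → V
  i=18: T-S =  1 → B
  i=19: D-C =  1 → B
  i=20: N-I =  5 → F
  i=21: E-P = 15 → P
  i=22: K-P = 21 → V
  i=23: U-T =  1 → B
  shifts repeat with period 5: FPVBB

FPVBB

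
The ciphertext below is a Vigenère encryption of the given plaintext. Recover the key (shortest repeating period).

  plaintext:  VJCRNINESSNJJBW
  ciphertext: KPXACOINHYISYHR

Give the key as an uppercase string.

PGVJ

  i= 0: K-V = 15 → P
  i= 1: P-J =  6 → G
  i= 2: X-C = 21 → V
  i= 3: A-R =  9 → J
  i= 4: C-N = 15 → P
  i= 5: O-I =  6 → G
  i= 6: I-N = 21 → V
  i= 7: N-E =  9 → J
  i= 8: H-S = 15 → P
  i= 9: Y-S =  6 → G
  i=10: I-N = 21 → V
  i=11: S-J =  9 → J
  i=12: Y-J = 15 → P
  i=13: H-B =  6 → G
  i=14: R-W = 21 → V
  shifts repeat with period 4: PGVJ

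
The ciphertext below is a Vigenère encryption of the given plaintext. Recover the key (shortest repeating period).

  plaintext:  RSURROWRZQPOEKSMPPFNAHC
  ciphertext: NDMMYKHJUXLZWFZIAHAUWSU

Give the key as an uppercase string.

  i= 0: N-R = 22 → W
  i= 1: D-S = 11 → L
  i= 2: M-U = 18 → S
  i= 3: M-R = 21 → V
  i= 4: Y-R =  7 → H
  i= 5: K-O = 22 → W
  i= 6: H-W = 11 → L
  i= 7: J-R = 18 → S
  i= 8: U-Z = 21 → V
  i= 9: X-Q =  7 → H
  i=10: L-P = 22 → W
  i=11: Z-O = 11 → L
  i=12: W-E = 18 → S
  i=13: F-K = 21 → V
  i=14: Z-S =  7 → H
  i=15: I-M = 22 → W
  i=16: A-P = 11 → L
  i=17: H-P = 18 → S
  i=18: A-F = 21 → V
  i=19: U-N =  7 → H
  i=20: W-A = 22 → W
  i=21: S-H = 11 → L
  i=22: U-C = 18 → S
  shifts repeat with period 5: WLSVH

WLSVH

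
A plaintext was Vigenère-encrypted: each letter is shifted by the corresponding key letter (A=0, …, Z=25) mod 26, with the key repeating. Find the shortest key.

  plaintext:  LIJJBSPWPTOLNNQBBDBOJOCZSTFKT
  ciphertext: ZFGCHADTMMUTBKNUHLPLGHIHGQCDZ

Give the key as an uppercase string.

OXXTGI

  i= 0: Z-L = 14 → O
  i= 1: F-I = 23 → X
  i= 2: G-J = 23 → X
  i= 3: C-J = 19 → T
  i= 4: H-B =  6 → G
  i= 5: A-S =  8 → I
  i= 6: D-P = 14 → O
  i= 7: T-W = 23 → X
  i= 8: M-P = 23 → X
  i= 9: M-T = 19 → T
  i=10: U-O =  6 → G
  i=11: T-L =  8 → I
  i=12: B-N = 14 → O
  i=13: K-N = 23 → X
  i=14: N-Q = 23 → X
  i=15: U-B = 19 → T
  i=16: H-B =  6 → G
  i=17: L-D =  8 → I
  i=18: P-B = 14 → O
  i=19: L-O = 23 → X
  i=20: G-J = 23 → X
  i=21: H-O = 19 → T
  i=22: I-C =  6 → G
  i=23: H-Z =  8 → I
  i=24: G-S = 14 → O
  i=25: Q-T = 23 → X
  i=26: C-F = 23 → X
  i=27: D-K = 19 → T
  i=28: Z-T =  6 → G
  shifts repeat with period 6: OXXTGI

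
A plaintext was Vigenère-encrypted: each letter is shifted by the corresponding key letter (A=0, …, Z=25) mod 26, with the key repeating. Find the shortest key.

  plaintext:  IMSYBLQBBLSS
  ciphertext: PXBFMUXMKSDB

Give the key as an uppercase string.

HLJ

  i= 0: P-I =  7 → H
  i= 1: X-M = 11 → L
  i= 2: B-S =  9 → J
  i= 3: F-Y =  7 → H
  i= 4: M-B = 11 → L
  i= 5: U-L =  9 → J
  i= 6: X-Q =  7 → H
  i= 7: M-B = 11 → L
  i= 8: K-B =  9 → J
  i= 9: S-L =  7 → H
  i=10: D-S = 11 → L
  i=11: B-S =  9 → J
  shifts repeat with period 3: HLJ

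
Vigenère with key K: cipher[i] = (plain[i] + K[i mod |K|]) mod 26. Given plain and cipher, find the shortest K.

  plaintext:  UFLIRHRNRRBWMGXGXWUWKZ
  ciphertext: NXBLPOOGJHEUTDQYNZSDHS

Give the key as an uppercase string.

TSQDYHX

  i= 0: N-U = 19 → T
  i= 1: X-F = 18 → S
  i= 2: B-L = 16 → Q
  i= 3: L-I =  3 → D
  i= 4: P-R = 24 → Y
  i= 5: O-H =  7 → H
  i= 6: O-R = 23 → X
  i= 7: G-N = 19 → T
  i= 8: J-R = 18 → S
  i= 9: H-R = 16 → Q
  i=10: E-B =  3 → D
  i=11: U-W = 24 → Y
  i=12: T-M =  7 → H
  i=13: D-G = 23 → X
  i=14: Q-X = 19 → T
  i=15: Y-G = 18 → S
  i=16: N-X = 16 → Q
  i=17: Z-W =  3 → D
  i=18: S-U = 24 → Y
  i=19: D-W =  7 → H
  i=20: H-K = 23 → X
  i=21: S-Z = 19 → T
  shifts repeat with period 7: TSQDYHX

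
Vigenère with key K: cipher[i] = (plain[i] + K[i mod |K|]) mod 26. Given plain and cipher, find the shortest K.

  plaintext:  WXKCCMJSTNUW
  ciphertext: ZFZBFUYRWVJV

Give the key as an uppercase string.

  i= 0: Z-W =  3 → D
  i= 1: F-X =  8 → I
  i= 2: Z-K = 15 → P
  i= 3: B-C = 25 → Z
  i= 4: F-C =  3 → D
  i= 5: U-M =  8 → I
  i= 6: Y-J = 15 → P
  i= 7: R-S = 25 → Z
  i= 8: W-T =  3 → D
  i= 9: V-N =  8 → I
  i=10: J-U = 15 → P
  i=11: V-W = 25 → Z
  shifts repeat with period 4: DIPZ

DIPZ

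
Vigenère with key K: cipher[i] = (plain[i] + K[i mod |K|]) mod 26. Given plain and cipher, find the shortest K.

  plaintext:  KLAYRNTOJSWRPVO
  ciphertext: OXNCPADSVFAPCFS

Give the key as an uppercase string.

  i= 0: O-K =  4 → E
  i= 1: X-L = 12 → M
  i= 2: N-A = 13 → N
  i= 3: C-Y =  4 → E
  i= 4: P-R = 24 → Y
  i= 5: A-N = 13 → N
  i= 6: D-T = 10 → K
  i= 7: S-O =  4 → E
  i= 8: V-J = 12 → M
  i= 9: F-S = 13 → N
  i=10: A-W =  4 → E
  i=11: P-R = 24 → Y
  i=12: C-P = 13 → N
  i=13: F-V = 10 → K
  i=14: S-O =  4 → E
  shifts repeat with period 7: EMNEYNK

EMNEYNK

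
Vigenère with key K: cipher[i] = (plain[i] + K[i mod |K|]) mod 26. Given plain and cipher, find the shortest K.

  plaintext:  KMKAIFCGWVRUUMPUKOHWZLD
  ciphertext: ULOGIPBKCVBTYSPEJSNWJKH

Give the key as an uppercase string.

KZEGA

  i= 0: U-K = 10 → K
  i= 1: L-M = 25 → Z
  i= 2: O-K =  4 → E
  i= 3: G-A =  6 → G
  i= 4: I-I =  0 → A
  i= 5: P-F = 10 → K
  i= 6: B-C = 25 → Z
  i= 7: K-G =  4 → E
  i= 8: C-W =  6 → G
  i= 9: V-V =  0 → A
  i=10: B-R = 10 → K
  i=11: T-U = 25 → Z
  i=12: Y-U =  4 → E
  i=13: S-M =  6 → G
  i=14: P-P =  0 → A
  i=15: E-U = 10 → K
  i=16: J-K = 25 → Z
  i=17: S-O =  4 → E
  i=18: N-H =  6 → G
  i=19: W-W =  0 → A
  i=20: J-Z = 10 → K
  i=21: K-L = 25 → Z
  i=22: H-D =  4 → E
  shifts repeat with period 5: KZEGA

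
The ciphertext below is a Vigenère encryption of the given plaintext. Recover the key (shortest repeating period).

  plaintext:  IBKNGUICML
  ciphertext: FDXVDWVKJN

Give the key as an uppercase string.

  i= 0: F-I = 23 → X
  i= 1: D-B =  2 → C
  i= 2: X-K = 13 → N
  i= 3: V-N =  8 → I
  i= 4: D-G = 23 → X
  i= 5: W-U =  2 → C
  i= 6: V-I = 13 → N
  i= 7: K-C =  8 → I
  i= 8: J-M = 23 → X
  i= 9: N-L =  2 → C
  shifts repeat with period 4: XCNI

XCNI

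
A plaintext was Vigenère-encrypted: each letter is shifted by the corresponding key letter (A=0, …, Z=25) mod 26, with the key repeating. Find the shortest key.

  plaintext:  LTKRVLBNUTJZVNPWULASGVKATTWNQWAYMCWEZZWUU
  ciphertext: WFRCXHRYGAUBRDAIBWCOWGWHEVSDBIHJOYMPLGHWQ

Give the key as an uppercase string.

  i= 0: W-L = 11 → L
  i= 1: F-T = 12 → M
  i= 2: R-K =  7 → H
  i= 3: C-R = 11 → L
  i= 4: X-V =  2 → C
  i= 5: H-L = 22 → W
  i= 6: R-B = 16 → Q
  i= 7: Y-N = 11 → L
  i= 8: G-U = 12 → M
  i= 9: A-T =  7 → H
  i=10: U-J = 11 → L
  i=11: B-Z =  2 → C
  i=12: R-V = 22 → W
  i=13: D-N = 16 → Q
  i=14: A-P = 11 → L
  i=15: I-W = 12 → M
  i=16: B-U =  7 → H
  i=17: W-L = 11 → L
  i=18: C-A =  2 → C
  i=19: O-S = 22 → W
  i=20: W-G = 16 → Q
  i=21: G-V = 11 → L
  i=22: W-K = 12 → M
  i=23: H-A =  7 → H
  i=24: E-T = 11 → L
  i=25: V-T =  2 → C
  i=26: S-W = 22 → W
  i=27: D-N = 16 → Q
  i=28: B-Q = 11 → L
  i=29: I-W = 12 → M
  i=30: H-A =  7 → H
  i=31: J-Y = 11 → L
  i=32: O-M =  2 → C
  i=33: Y-C = 22 → W
  i=34: M-W = 16 → Q
  i=35: P-E = 11 → L
  i=36: L-Z = 12 → M
  i=37: G-Z =  7 → H
  i=38: H-W = 11 → L
  i=39: W-U =  2 → C
  i=40: Q-U = 22 → W
  shifts repeat with period 7: LMHLCWQ

LMHLCWQ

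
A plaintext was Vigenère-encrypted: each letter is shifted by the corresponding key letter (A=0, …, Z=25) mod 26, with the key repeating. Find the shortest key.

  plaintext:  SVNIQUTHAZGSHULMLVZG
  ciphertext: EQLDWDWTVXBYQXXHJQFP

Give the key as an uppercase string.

  i= 0: E-S = 12 → M
  i= 1: Q-V = 21 → V
  i= 2: L-N = 24 → Y
  i= 3: D-I = 21 → V
  i= 4: W-Q =  6 → G
  i= 5: D-U =  9 → J
  i= 6: W-T =  3 → D
  i= 7: T-H = 12 → M
  i= 8: V-A = 21 → V
  i= 9: X-Z = 24 → Y
  i=10: B-G = 21 → V
  i=11: Y-S =  6 → G
  i=12: Q-H =  9 → J
  i=13: X-U =  3 → D
  i=14: X-L = 12 → M
  i=15: H-M = 21 → V
  i=16: J-L = 24 → Y
  i=17: Q-V = 21 → V
  i=18: F-Z =  6 → G
  i=19: P-G =  9 → J
  shifts repeat with period 7: MVYVGJD

MVYVGJD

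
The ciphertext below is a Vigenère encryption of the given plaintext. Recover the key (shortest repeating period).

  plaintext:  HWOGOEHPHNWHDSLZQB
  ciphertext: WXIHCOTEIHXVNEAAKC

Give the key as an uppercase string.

  i= 0: W-H = 15 → P
  i= 1: X-W =  1 → B
  i= 2: I-O = 20 → U
  i= 3: H-G =  1 → B
  i= 4: C-O = 14 → O
  i= 5: O-E = 10 → K
  i= 6: T-H = 12 → M
  i= 7: E-P = 15 → P
  i= 8: I-H =  1 → B
  i= 9: H-N = 20 → U
  i=10: X-W =  1 → B
  i=11: V-H = 14 → O
  i=12: N-D = 10 → K
  i=13: E-S = 12 → M
  i=14: A-L = 15 → P
  i=15: A-Z =  1 → B
  i=16: K-Q = 20 → U
  i=17: C-B =  1 → B
  shifts repeat with period 7: PBUBOKM

PBUBOKM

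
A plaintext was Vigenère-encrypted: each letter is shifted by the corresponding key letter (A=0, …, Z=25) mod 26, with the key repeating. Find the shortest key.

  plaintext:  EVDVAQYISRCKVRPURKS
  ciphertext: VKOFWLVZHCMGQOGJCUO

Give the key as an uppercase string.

RPLKWVX

  i= 0: V-E = 17 → R
  i= 1: K-V = 15 → P
  i= 2: O-D = 11 → L
  i= 3: F-V = 10 → K
  i= 4: W-A = 22 → W
  i= 5: L-Q = 21 → V
  i= 6: V-Y = 23 → X
  i= 7: Z-I = 17 → R
  i= 8: H-S = 15 → P
  i= 9: C-R = 11 → L
  i=10: M-C = 10 → K
  i=11: G-K = 22 → W
  i=12: Q-V = 21 → V
  i=13: O-R = 23 → X
  i=14: G-P = 17 → R
  i=15: J-U = 15 → P
  i=16: C-R = 11 → L
  i=17: U-K = 10 → K
  i=18: O-S = 22 → W
  shifts repeat with period 7: RPLKWVX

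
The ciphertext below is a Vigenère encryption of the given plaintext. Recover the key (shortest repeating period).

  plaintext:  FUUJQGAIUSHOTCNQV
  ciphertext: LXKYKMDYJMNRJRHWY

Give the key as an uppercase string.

  i= 0: L-F =  6 → G
  i= 1: X-U =  3 → D
  i= 2: K-U = 16 → Q
  i= 3: Y-J = 15 → P
  i= 4: K-Q = 20 → U
  i= 5: M-G =  6 → G
  i= 6: D-A =  3 → D
  i= 7: Y-I = 16 → Q
  i= 8: J-U = 15 → P
  i= 9: M-S = 20 → U
  i=10: N-H =  6 → G
  i=11: R-O =  3 → D
  i=12: J-T = 16 → Q
  i=13: R-C = 15 → P
  i=14: H-N = 20 → U
  i=15: W-Q =  6 → G
  i=16: Y-V =  3 → D
  shifts repeat with period 5: GDQPU

GDQPU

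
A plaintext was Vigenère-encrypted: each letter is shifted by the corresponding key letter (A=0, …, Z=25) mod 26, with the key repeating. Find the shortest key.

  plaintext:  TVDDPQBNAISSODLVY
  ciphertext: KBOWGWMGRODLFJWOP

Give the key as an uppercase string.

RGLT

  i= 0: K-T = 17 → R
  i= 1: B-V =  6 → G
  i= 2: O-D = 11 → L
  i= 3: W-D = 19 → T
  i= 4: G-P = 17 → R
  i= 5: W-Q =  6 → G
  i= 6: M-B = 11 → L
  i= 7: G-N = 19 → T
  i= 8: R-A = 17 → R
  i= 9: O-I =  6 → G
  i=10: D-S = 11 → L
  i=11: L-S = 19 → T
  i=12: F-O = 17 → R
  i=13: J-D =  6 → G
  i=14: W-L = 11 → L
  i=15: O-V = 19 → T
  i=16: P-Y = 17 → R
  shifts repeat with period 4: RGLT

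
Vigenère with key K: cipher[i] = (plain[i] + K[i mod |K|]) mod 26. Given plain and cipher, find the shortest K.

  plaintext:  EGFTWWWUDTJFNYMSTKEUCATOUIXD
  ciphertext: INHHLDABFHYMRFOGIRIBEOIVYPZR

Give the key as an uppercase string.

  i= 0: I-E =  4 → E
  i= 1: N-G =  7 → H
  i= 2: H-F =  2 → C
  i= 3: H-T = 14 → O
  i= 4: L-W = 15 → P
  i= 5: D-W =  7 → H
  i= 6: A-W =  4 → E
  i= 7: B-U =  7 → H
  i= 8: F-D =  2 → C
  i= 9: H-T = 14 → O
  i=10: Y-J = 15 → P
  i=11: M-F =  7 → H
  i=12: R-N =  4 → E
  i=13: F-Y =  7 → H
  i=14: O-M =  2 → C
  i=15: G-S = 14 → O
  i=16: I-T = 15 → P
  i=17: R-K =  7 → H
  i=18: I-E =  4 → E
  i=19: B-U =  7 → H
  i=20: E-C =  2 → C
  i=21: O-A = 14 → O
  i=22: I-T = 15 → P
  i=23: V-O =  7 → H
  i=24: Y-U =  4 → E
  i=25: P-I =  7 → H
  i=26: Z-X =  2 → C
  i=27: R-D = 14 → O
  shifts repeat with period 6: EHCOPH

EHCOPH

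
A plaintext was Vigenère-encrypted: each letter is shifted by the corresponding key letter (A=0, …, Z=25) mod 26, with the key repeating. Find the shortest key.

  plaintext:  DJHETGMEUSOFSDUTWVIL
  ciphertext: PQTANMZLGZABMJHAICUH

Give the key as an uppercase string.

MHMWUGNH

  i= 0: P-D = 12 → M
  i= 1: Q-J =  7 → H
  i= 2: T-H = 12 → M
  i= 3: A-E = 22 → W
  i= 4: N-T = 20 → U
  i= 5: M-G =  6 → G
  i= 6: Z-M = 13 → N
  i= 7: L-E =  7 → H
  i= 8: G-U = 12 → M
  i= 9: Z-S =  7 → H
  i=10: A-O = 12 → M
  i=11: B-F = 22 → W
  i=12: M-S = 20 → U
  i=13: J-D =  6 → G
  i=14: H-U = 13 → N
  i=15: A-T =  7 → H
  i=16: I-W = 12 → M
  i=17: C-V =  7 → H
  i=18: U-I = 12 → M
  i=19: H-L = 22 → W
  shifts repeat with period 8: MHMWUGNH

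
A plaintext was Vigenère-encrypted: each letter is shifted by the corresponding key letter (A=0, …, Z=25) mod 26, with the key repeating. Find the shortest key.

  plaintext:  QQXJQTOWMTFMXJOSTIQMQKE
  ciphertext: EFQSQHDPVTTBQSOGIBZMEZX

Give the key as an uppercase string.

  i= 0: E-Q = 14 → O
  i= 1: F-Q = 15 → P
  i= 2: Q-X = 19 → T
  i= 3: S-J =  9 → J
  i= 4: Q-Q =  0 → A
  i= 5: H-T = 14 → O
  i= 6: D-O = 15 → P
  i= 7: P-W = 19 → T
  i= 8: V-M =  9 → J
  i= 9: T-T =  0 → A
  i=10: T-F = 14 → O
  i=11: B-M = 15 → P
  i=12: Q-X = 19 → T
  i=13: S-J =  9 → J
  i=14: O-O =  0 → A
  i=15: G-S = 14 → O
  i=16: I-T = 15 → P
  i=17: B-I = 19 → T
  i=18: Z-Q =  9 → J
  i=19: M-M =  0 → A
  i=20: E-Q = 14 → O
  i=21: Z-K = 15 → P
  i=22: X-E = 19 → T
  shifts repeat with period 5: OPTJA

OPTJA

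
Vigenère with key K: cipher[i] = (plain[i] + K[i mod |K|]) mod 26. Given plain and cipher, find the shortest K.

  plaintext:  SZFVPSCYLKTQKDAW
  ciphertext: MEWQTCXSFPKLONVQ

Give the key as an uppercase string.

UFRVEKVU

  i= 0: M-S = 20 → U
  i= 1: E-Z =  5 → F
  i= 2: W-F = 17 → R
  i= 3: Q-V = 21 → V
  i= 4: T-P =  4 → E
  i= 5: C-S = 10 → K
  i= 6: X-C = 21 → V
  i= 7: S-Y = 20 → U
  i= 8: F-L = 20 → U
  i= 9: P-K =  5 → F
  i=10: K-T = 17 → R
  i=11: L-Q = 21 → V
  i=12: O-K =  4 → E
  i=13: N-D = 10 → K
  i=14: V-A = 21 → V
  i=15: Q-W = 20 → U
  shifts repeat with period 8: UFRVEKVU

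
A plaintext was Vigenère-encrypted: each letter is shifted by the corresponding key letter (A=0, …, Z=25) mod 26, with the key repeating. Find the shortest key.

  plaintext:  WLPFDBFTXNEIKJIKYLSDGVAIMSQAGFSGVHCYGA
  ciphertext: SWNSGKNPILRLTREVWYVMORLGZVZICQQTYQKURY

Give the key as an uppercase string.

  i= 0: S-W = 22 → W
  i= 1: W-L = 11 → L
  i= 2: N-P = 24 → Y
  i= 3: S-F = 13 → N
  i= 4: G-D =  3 → D
  i= 5: K-B =  9 → J
  i= 6: N-F =  8 → I
  i= 7: P-T = 22 → W
  i= 8: I-X = 11 → L
  i= 9: L-N = 24 → Y
  i=10: R-E = 13 → N
  i=11: L-I =  3 → D
  i=12: T-K =  9 → J
  i=13: R-J =  8 → I
  i=14: E-I = 22 → W
  i=15: V-K = 11 → L
  i=16: W-Y = 24 → Y
  i=17: Y-L = 13 → N
  i=18: V-S =  3 → D
  i=19: M-D =  9 → J
  i=20: O-G =  8 → I
  i=21: R-V = 22 → W
  i=22: L-A = 11 → L
  i=23: G-I = 24 → Y
  i=24: Z-M = 13 → N
  i=25: V-S =  3 → D
  i=26: Z-Q =  9 → J
  i=27: I-A =  8 → I
  i=28: C-G = 22 → W
  i=29: Q-F = 11 → L
  i=30: Q-S = 24 → Y
  i=31: T-G = 13 → N
  i=32: Y-V =  3 → D
  i=33: Q-H =  9 → J
  i=34: K-C =  8 → I
  i=35: U-Y = 22 → W
  i=36: R-G = 11 → L
  i=37: Y-A = 24 → Y
  shifts repeat with period 7: WLYNDJI

WLYNDJI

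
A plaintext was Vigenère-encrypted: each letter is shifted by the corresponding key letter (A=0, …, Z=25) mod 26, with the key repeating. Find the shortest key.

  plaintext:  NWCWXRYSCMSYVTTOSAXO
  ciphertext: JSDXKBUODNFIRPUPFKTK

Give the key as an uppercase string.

  i= 0: J-N = 22 → W
  i= 1: S-W = 22 → W
  i= 2: D-C =  1 → B
  i= 3: X-W =  1 → B
  i= 4: K-X = 13 → N
  i= 5: B-R = 10 → K
  i= 6: U-Y = 22 → W
  i= 7: O-S = 22 → W
  i= 8: D-C =  1 → B
  i= 9: N-M =  1 → B
  i=10: F-S = 13 → N
  i=11: I-Y = 10 → K
  i=12: R-V = 22 → W
  i=13: P-T = 22 → W
  i=14: U-T =  1 → B
  i=15: P-O =  1 → B
  i=16: F-S = 13 → N
  i=17: K-A = 10 → K
  i=18: T-X = 22 → W
  i=19: K-O = 22 → W
  shifts repeat with period 6: WWBBNK

WWBBNK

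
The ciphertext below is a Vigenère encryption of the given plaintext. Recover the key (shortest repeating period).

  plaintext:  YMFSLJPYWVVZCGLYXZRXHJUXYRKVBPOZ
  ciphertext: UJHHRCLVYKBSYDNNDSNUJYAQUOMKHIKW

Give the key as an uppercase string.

  i= 0: U-Y = 22 → W
  i= 1: J-M = 23 → X
  i= 2: H-F =  2 → C
  i= 3: H-S = 15 → P
  i= 4: R-L =  6 → G
  i= 5: C-J = 19 → T
  i= 6: L-P = 22 → W
  i= 7: V-Y = 23 → X
  i= 8: Y-W =  2 → C
  i= 9: K-V = 15 → P
  i=10: B-V =  6 → G
  i=11: S-Z = 19 → T
  i=12: Y-C = 22 → W
  i=13: D-G = 23 → X
  i=14: N-L =  2 → C
  i=15: N-Y = 15 → P
  i=16: D-X =  6 → G
  i=17: S-Z = 19 → T
  i=18: N-R = 22 → W
  i=19: U-X = 23 → X
  i=20: J-H =  2 → C
  i=21: Y-J = 15 → P
  i=22: A-U =  6 → G
  i=23: Q-X = 19 → T
  i=24: U-Y = 22 → W
  i=25: O-R = 23 → X
  i=26: M-K =  2 → C
  i=27: K-V = 15 → P
  i=28: H-B =  6 → G
  i=29: I-P = 19 → T
  i=30: K-O = 22 → W
  i=31: W-Z = 23 → X
  shifts repeat with period 6: WXCPGT

WXCPGT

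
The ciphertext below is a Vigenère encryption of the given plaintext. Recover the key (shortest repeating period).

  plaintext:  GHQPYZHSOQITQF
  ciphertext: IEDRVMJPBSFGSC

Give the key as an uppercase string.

  i= 0: I-G =  2 → C
  i= 1: E-H = 23 → X
  i= 2: D-Q = 13 → N
  i= 3: R-P =  2 → C
  i= 4: V-Y = 23 → X
  i= 5: M-Z = 13 → N
  i= 6: J-H =  2 → C
  i= 7: P-S = 23 → X
  i= 8: B-O = 13 → N
  i= 9: S-Q =  2 → C
  i=10: F-I = 23 → X
  i=11: G-T = 13 → N
  i=12: S-Q =  2 → C
  i=13: C-F = 23 → X
  shifts repeat with period 3: CXN

CXN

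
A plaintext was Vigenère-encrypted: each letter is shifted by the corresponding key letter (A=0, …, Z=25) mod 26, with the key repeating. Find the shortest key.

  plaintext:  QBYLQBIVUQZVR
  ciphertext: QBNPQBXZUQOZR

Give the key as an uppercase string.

  i= 0: Q-Q =  0 → A
  i= 1: B-B =  0 → A
  i= 2: N-Y = 15 → P
  i= 3: P-L =  4 → E
  i= 4: Q-Q =  0 → A
  i= 5: B-B =  0 → A
  i= 6: X-I = 15 → P
  i= 7: Z-V =  4 → E
  i= 8: U-U =  0 → A
  i= 9: Q-Q =  0 → A
  i=10: O-Z = 15 → P
  i=11: Z-V =  4 → E
  i=12: R-R =  0 → A
  shifts repeat with period 4: AAPE

AAPE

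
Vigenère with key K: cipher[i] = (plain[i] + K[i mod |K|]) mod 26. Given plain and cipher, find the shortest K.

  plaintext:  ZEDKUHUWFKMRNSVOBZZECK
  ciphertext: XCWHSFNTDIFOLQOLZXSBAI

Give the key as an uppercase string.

YYTX

  i= 0: X-Z = 24 → Y
  i= 1: C-E = 24 → Y
  i= 2: W-D = 19 → T
  i= 3: H-K = 23 → X
  i= 4: S-U = 24 → Y
  i= 5: F-H = 24 → Y
  i= 6: N-U = 19 → T
  i= 7: T-W = 23 → X
  i= 8: D-F = 24 → Y
  i= 9: I-K = 24 → Y
  i=10: F-M = 19 → T
  i=11: O-R = 23 → X
  i=12: L-N = 24 → Y
  i=13: Q-S = 24 → Y
  i=14: O-V = 19 → T
  i=15: L-O = 23 → X
  i=16: Z-B = 24 → Y
  i=17: X-Z = 24 → Y
  i=18: S-Z = 19 → T
  i=19: B-E = 23 → X
  i=20: A-C = 24 → Y
  i=21: I-K = 24 → Y
  shifts repeat with period 4: YYTX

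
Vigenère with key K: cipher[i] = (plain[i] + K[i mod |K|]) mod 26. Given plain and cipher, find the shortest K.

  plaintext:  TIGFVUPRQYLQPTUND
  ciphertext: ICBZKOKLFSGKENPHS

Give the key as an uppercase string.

  i= 0: I-T = 15 → P
  i= 1: C-I = 20 → U
  i= 2: B-G = 21 → V
  i= 3: Z-F = 20 → U
  i= 4: K-V = 15 → P
  i= 5: O-U = 20 → U
  i= 6: K-P = 21 → V
  i= 7: L-R = 20 → U
  i= 8: F-Q = 15 → P
  i= 9: S-Y = 20 → U
  i=10: G-L = 21 → V
  i=11: K-Q = 20 → U
  i=12: E-P = 15 → P
  i=13: N-T = 20 → U
  i=14: P-U = 21 → V
  i=15: H-N = 20 → U
  i=16: S-D = 15 → P
  shifts repeat with period 4: PUVU

PUVU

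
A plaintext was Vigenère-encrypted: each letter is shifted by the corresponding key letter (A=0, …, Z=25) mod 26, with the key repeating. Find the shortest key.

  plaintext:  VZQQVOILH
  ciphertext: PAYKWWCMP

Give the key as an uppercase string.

UBI

  i= 0: P-V = 20 → U
  i= 1: A-Z =  1 → B
  i= 2: Y-Q =  8 → I
  i= 3: K-Q = 20 → U
  i= 4: W-V =  1 → B
  i= 5: W-O =  8 → I
  i= 6: C-I = 20 → U
  i= 7: M-L =  1 → B
  i= 8: P-H =  8 → I
  shifts repeat with period 3: UBI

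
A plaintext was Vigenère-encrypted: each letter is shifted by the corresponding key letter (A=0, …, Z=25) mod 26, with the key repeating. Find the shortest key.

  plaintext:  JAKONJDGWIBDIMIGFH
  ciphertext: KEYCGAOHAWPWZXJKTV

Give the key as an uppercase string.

BEOOTRL

  i= 0: K-J =  1 → B
  i= 1: E-A =  4 → E
  i= 2: Y-K = 14 → O
  i= 3: C-O = 14 → O
  i= 4: G-N = 19 → T
  i= 5: A-J = 17 → R
  i= 6: O-D = 11 → L
  i= 7: H-G =  1 → B
  i= 8: A-W =  4 → E
  i= 9: W-I = 14 → O
  i=10: P-B = 14 → O
  i=11: W-D = 19 → T
  i=12: Z-I = 17 → R
  i=13: X-M = 11 → L
  i=14: J-I =  1 → B
  i=15: K-G =  4 → E
  i=16: T-F = 14 → O
  i=17: V-H = 14 → O
  shifts repeat with period 7: BEOOTRL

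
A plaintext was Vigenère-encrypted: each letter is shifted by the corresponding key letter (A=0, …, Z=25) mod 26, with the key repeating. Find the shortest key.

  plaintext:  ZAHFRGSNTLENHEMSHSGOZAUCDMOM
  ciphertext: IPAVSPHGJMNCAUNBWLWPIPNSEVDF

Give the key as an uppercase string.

  i= 0: I-Z =  9 → J
  i= 1: P-A = 15 → P
  i= 2: A-H = 19 → T
  i= 3: V-F = 16 → Q
  i= 4: S-R =  1 → B
  i= 5: P-G =  9 → J
  i= 6: H-S = 15 → P
  i= 7: G-N = 19 → T
  i= 8: J-T = 16 → Q
  i= 9: M-L =  1 → B
  i=10: N-E =  9 → J
  i=11: C-N = 15 → P
  i=12: A-H = 19 → T
  i=13: U-E = 16 → Q
  i=14: N-M =  1 → B
  i=15: B-S =  9 → J
  i=16: W-H = 15 → P
  i=17: L-S = 19 → T
  i=18: W-G = 16 → Q
  i=19: P-O =  1 → B
  i=20: I-Z =  9 → J
  i=21: P-A = 15 → P
  i=22: N-U = 19 → T
  i=23: S-C = 16 → Q
  i=24: E-D =  1 → B
  i=25: V-M =  9 → J
  i=26: D-O = 15 → P
  i=27: F-M = 19 → T
  shifts repeat with period 5: JPTQB

JPTQB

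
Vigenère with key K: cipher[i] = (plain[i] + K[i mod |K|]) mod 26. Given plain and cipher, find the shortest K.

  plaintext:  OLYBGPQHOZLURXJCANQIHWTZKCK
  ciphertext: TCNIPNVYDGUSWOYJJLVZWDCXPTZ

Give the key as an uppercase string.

FRPHJY

  i= 0: T-O =  5 → F
  i= 1: C-L = 17 → R
  i= 2: N-Y = 15 → P
  i= 3: I-B =  7 → H
  i= 4: P-G =  9 → J
  i= 5: N-P = 24 → Y
  i= 6: V-Q =  5 → F
  i= 7: Y-H = 17 → R
  i= 8: D-O = 15 → P
  i= 9: G-Z =  7 → H
  i=10: U-L =  9 → J
  i=11: S-U = 24 → Y
  i=12: W-R =  5 → F
  i=13: O-X = 17 → R
  i=14: Y-J = 15 → P
  i=15: J-C =  7 → H
  i=16: J-A =  9 → J
  i=17: L-N = 24 → Y
  i=18: V-Q =  5 → F
  i=19: Z-I = 17 → R
  i=20: W-H = 15 → P
  i=21: D-W =  7 → H
  i=22: C-T =  9 → J
  i=23: X-Z = 24 → Y
  i=24: P-K =  5 → F
  i=25: T-C = 17 → R
  i=26: Z-K = 15 → P
  shifts repeat with period 6: FRPHJY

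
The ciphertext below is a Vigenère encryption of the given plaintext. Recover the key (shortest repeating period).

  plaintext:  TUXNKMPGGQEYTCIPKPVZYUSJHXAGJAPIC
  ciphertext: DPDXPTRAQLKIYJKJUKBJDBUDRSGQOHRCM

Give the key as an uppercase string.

  i= 0: D-T = 10 → K
  i= 1: P-U = 21 → V
  i= 2: D-X =  6 → G
  i= 3: X-N = 10 → K
  i= 4: P-K =  5 → F
  i= 5: T-M =  7 → H
  i= 6: R-P =  2 → C
  i= 7: A-G = 20 → U
  i= 8: Q-G = 10 → K
  i= 9: L-Q = 21 → V
  i=10: K-E =  6 → G
  i=11: I-Y = 10 → K
  i=12: Y-T =  5 → F
  i=13: J-C =  7 → H
  i=14: K-I =  2 → C
  i=15: J-P = 20 → U
  i=16: U-K = 10 → K
  i=17: K-P = 21 → V
  i=18: B-V =  6 → G
  i=19: J-Z = 10 → K
  i=20: D-Y =  5 → F
  i=21: B-U =  7 → H
  i=22: U-S =  2 → C
  i=23: D-J = 20 → U
  i=24: R-H = 10 → K
  i=25: S-X = 21 → V
  i=26: G-A =  6 → G
  i=27: Q-G = 10 → K
  i=28: O-J =  5 → F
  i=29: H-A =  7 → H
  i=30: R-P =  2 → C
  i=31: C-I = 20 → U
  i=32: M-C = 10 → K
  shifts repeat with period 8: KVGKFHCU

KVGKFHCU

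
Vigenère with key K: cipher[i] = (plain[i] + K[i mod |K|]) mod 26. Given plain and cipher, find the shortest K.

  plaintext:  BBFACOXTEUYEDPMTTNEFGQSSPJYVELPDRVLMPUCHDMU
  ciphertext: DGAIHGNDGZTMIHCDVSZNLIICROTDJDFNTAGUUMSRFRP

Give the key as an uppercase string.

  i= 0: D-B =  2 → C
  i= 1: G-B =  5 → F
  i= 2: A-F = 21 → V
  i= 3: I-A =  8 → I
  i= 4: H-C =  5 → F
  i= 5: G-O = 18 → S
  i= 6: N-X = 16 → Q
  i= 7: D-T = 10 → K
  i= 8: G-E =  2 → C
  i= 9: Z-U =  5 → F
  i=10: T-Y = 21 → V
  i=11: M-E =  8 → I
  i=12: I-D =  5 → F
  i=13: H-P = 18 → S
  i=14: C-M = 16 → Q
  i=15: D-T = 10 → K
  i=16: V-T =  2 → C
  i=17: S-N =  5 → F
  i=18: Z-E = 21 → V
  i=19: N-F =  8 → I
  i=20: L-G =  5 → F
  i=21: I-Q = 18 → S
  i=22: I-S = 16 → Q
  i=23: C-S = 10 → K
  i=24: R-P =  2 → C
  i=25: O-J =  5 → F
  i=26: T-Y = 21 → V
  i=27: D-V =  8 → I
  i=28: J-E =  5 → F
  i=29: D-L = 18 → S
  i=30: F-P = 16 → Q
  i=31: N-D = 10 → K
  i=32: T-R =  2 → C
  i=33: A-V =  5 → F
  i=34: G-L = 21 → V
  i=35: U-M =  8 → I
  i=36: U-P =  5 → F
  i=37: M-U = 18 → S
  i=38: S-C = 16 → Q
  i=39: R-H = 10 → K
  i=40: F-D =  2 → C
  i=41: R-M =  5 → F
  i=42: P-U = 21 → V
  shifts repeat with period 8: CFVIFSQK

CFVIFSQK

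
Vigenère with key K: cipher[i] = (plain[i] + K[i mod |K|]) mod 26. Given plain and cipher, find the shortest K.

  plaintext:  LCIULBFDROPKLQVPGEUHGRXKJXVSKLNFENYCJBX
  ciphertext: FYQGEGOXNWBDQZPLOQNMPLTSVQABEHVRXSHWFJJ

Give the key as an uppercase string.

  i= 0: F-L = 20 → U
  i= 1: Y-C = 22 → W
  i= 2: Q-I =  8 → I
  i= 3: G-U = 12 → M
  i= 4: E-L = 19 → T
  i= 5: G-B =  5 → F
  i= 6: O-F =  9 → J
  i= 7: X-D = 20 → U
  i= 8: N-R = 22 → W
  i= 9: W-O =  8 → I
  i=10: B-P = 12 → M
  i=11: D-K = 19 → T
  i=12: Q-L =  5 → F
  i=13: Z-Q =  9 → J
  i=14: P-V = 20 → U
  i=15: L-P = 22 → W
  i=16: O-G =  8 → I
  i=17: Q-E = 12 → M
  i=18: N-U = 19 → T
  i=19: M-H =  5 → F
  i=20: P-G =  9 → J
  i=21: L-R = 20 → U
  i=22: T-X = 22 → W
  i=23: S-K =  8 → I
  i=24: V-J = 12 → M
  i=25: Q-X = 19 → T
  i=26: A-V =  5 → F
  i=27: B-S =  9 → J
  i=28: E-K = 20 → U
  i=29: H-L = 22 → W
  i=30: V-N =  8 → I
  i=31: R-F = 12 → M
  i=32: X-E = 19 → T
  i=33: S-N =  5 → F
  i=34: H-Y =  9 → J
  i=35: W-C = 20 → U
  i=36: F-J = 22 → W
  i=37: J-B =  8 → I
  i=38: J-X = 12 → M
  shifts repeat with period 7: UWIMTFJ

UWIMTFJ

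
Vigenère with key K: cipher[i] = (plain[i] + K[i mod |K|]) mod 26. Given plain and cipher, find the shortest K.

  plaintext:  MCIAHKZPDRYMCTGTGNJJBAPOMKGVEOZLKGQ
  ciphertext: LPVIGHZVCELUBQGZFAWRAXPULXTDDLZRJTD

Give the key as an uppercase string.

  i= 0: L-M = 25 → Z
  i= 1: P-C = 13 → N
  i= 2: V-I = 13 → N
  i= 3: I-A =  8 → I
  i= 4: G-H = 25 → Z
  i= 5: H-K = 23 → X
  i= 6: Z-Z =  0 → A
  i= 7: V-P =  6 → G
  i= 8: C-D = 25 → Z
  i= 9: E-R = 13 → N
  i=10: L-Y = 13 → N
  i=11: U-M =  8 → I
  i=12: B-C = 25 → Z
  i=13: Q-T = 23 → X
  i=14: G-G =  0 → A
  i=15: Z-T =  6 → G
  i=16: F-G = 25 → Z
  i=17: A-N = 13 → N
  i=18: W-J = 13 → N
  i=19: R-J =  8 → I
  i=20: A-B = 25 → Z
  i=21: X-A = 23 → X
  i=22: P-P =  0 → A
  i=23: U-O =  6 → G
  i=24: L-M = 25 → Z
  i=25: X-K = 13 → N
  i=26: T-G = 13 → N
  i=27: D-V =  8 → I
  i=28: D-E = 25 → Z
  i=29: L-O = 23 → X
  i=30: Z-Z =  0 → A
  i=31: R-L =  6 → G
  i=32: J-K = 25 → Z
  i=33: T-G = 13 → N
  i=34: D-Q = 13 → N
  shifts repeat with period 8: ZNNIZXAG

ZNNIZXAG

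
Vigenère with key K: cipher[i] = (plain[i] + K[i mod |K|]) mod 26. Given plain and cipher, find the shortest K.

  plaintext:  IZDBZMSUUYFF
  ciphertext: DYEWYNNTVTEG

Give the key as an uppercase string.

VZB

  i= 0: D-I = 21 → V
  i= 1: Y-Z = 25 → Z
  i= 2: E-D =  1 → B
  i= 3: W-B = 21 → V
  i= 4: Y-Z = 25 → Z
  i= 5: N-M =  1 → B
  i= 6: N-S = 21 → V
  i= 7: T-U = 25 → Z
  i= 8: V-U =  1 → B
  i= 9: T-Y = 21 → V
  i=10: E-F = 25 → Z
  i=11: G-F =  1 → B
  shifts repeat with period 3: VZB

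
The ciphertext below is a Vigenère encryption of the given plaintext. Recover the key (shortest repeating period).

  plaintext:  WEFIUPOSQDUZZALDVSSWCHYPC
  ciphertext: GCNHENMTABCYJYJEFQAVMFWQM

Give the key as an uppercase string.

  i= 0: G-W = 10 → K
  i= 1: C-E = 24 → Y
  i= 2: N-F =  8 → I
  i= 3: H-I = 25 → Z
  i= 4: E-U = 10 → K
  i= 5: N-P = 24 → Y
  i= 6: M-O = 24 → Y
  i= 7: T-S =  1 → B
  i= 8: A-Q = 10 → K
  i= 9: B-D = 24 → Y
  i=10: C-U =  8 → I
  i=11: Y-Z = 25 → Z
  i=12: J-Z = 10 → K
  i=13: Y-A = 24 → Y
  i=14: J-L = 24 → Y
  i=15: E-D =  1 → B
  i=16: F-V = 10 → K
  i=17: Q-S = 24 → Y
  i=18: A-S =  8 → I
  i=19: V-W = 25 → Z
  i=20: M-C = 10 → K
  i=21: F-H = 24 → Y
  i=22: W-Y = 24 → Y
  i=23: Q-P =  1 → B
  i=24: M-C = 10 → K
  shifts repeat with period 8: KYIZKYYB

KYIZKYYB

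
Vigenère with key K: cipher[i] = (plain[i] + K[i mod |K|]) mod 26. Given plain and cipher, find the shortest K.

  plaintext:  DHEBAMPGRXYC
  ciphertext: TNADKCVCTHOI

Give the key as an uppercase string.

QGWCK

  i= 0: T-D = 16 → Q
  i= 1: N-H =  6 → G
  i= 2: A-E = 22 → W
  i= 3: D-B =  2 → C
  i= 4: K-A = 10 → K
  i= 5: C-M = 16 → Q
  i= 6: V-P =  6 → G
  i= 7: C-G = 22 → W
  i= 8: T-R =  2 → C
  i= 9: H-X = 10 → K
  i=10: O-Y = 16 → Q
  i=11: I-C =  6 → G
  shifts repeat with period 5: QGWCK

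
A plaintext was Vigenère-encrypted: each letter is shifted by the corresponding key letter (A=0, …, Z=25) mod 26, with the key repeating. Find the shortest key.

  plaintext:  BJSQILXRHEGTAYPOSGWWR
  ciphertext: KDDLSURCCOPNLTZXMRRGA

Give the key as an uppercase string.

  i= 0: K-B =  9 → J
  i= 1: D-J = 20 → U
  i= 2: D-S = 11 → L
  i= 3: L-Q = 21 → V
  i= 4: S-I = 10 → K
  i= 5: U-L =  9 → J
  i= 6: R-X = 20 → U
  i= 7: C-R = 11 → L
  i= 8: C-H = 21 → V
  i= 9: O-E = 10 → K
  i=10: P-G =  9 → J
  i=11: N-T = 20 → U
  i=12: L-A = 11 → L
  i=13: T-Y = 21 → V
  i=14: Z-P = 10 → K
  i=15: X-O =  9 → J
  i=16: M-S = 20 → U
  i=17: R-G = 11 → L
  i=18: R-W = 21 → V
  i=19: G-W = 10 → K
  i=20: A-R =  9 → J
  shifts repeat with period 5: JULVK

JULVK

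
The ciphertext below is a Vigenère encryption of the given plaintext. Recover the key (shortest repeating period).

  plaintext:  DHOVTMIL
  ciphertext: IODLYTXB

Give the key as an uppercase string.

  i= 0: I-D =  5 → F
  i= 1: O-H =  7 → H
  i= 2: D-O = 15 → P
  i= 3: L-V = 16 → Q
  i= 4: Y-T =  5 → F
  i= 5: T-M =  7 → H
  i= 6: X-I = 15 → P
  i= 7: B-L = 16 → Q
  shifts repeat with period 4: FHPQ

FHPQ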